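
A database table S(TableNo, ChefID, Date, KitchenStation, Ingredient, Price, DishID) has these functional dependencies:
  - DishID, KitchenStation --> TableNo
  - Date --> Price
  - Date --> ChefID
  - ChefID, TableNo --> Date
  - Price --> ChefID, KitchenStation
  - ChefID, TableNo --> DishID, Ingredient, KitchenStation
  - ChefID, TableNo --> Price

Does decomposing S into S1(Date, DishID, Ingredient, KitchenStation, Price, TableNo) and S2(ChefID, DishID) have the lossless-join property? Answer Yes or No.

No

The shared attributes are {DishID} and {DishID}⁺ = {DishID}.
The closure covers neither S1 nor S2 entirely; the join is not lossless.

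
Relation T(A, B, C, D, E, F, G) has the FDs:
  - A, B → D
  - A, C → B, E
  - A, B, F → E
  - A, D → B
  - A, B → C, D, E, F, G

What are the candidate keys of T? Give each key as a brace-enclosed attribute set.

No FD produces {A}, so it must be in every candidate key.
{A, B}⁺ = {A, B, C, D, E, F, G} — all of the relation — so {A, B} is a candidate key.
{A, C}⁺ = {A, B, C, D, E, F, G} — all of the relation — so {A, C} is a candidate key.
{A, D}⁺ = {A, B, C, D, E, F, G} — all of the relation — so {A, D} is a candidate key.
Any other superkey properly contains one of these, so there are no further candidate keys.

{A, B}, {A, C}, {A, D}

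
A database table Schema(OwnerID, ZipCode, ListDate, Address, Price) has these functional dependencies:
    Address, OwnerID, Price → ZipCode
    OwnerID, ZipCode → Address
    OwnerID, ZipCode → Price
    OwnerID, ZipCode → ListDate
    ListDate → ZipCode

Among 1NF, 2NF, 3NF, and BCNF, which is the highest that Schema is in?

Candidate keys: {Address, OwnerID, Price}, {ListDate, OwnerID}, {OwnerID, ZipCode}. Prime attributes: {Address, ListDate, OwnerID, Price, ZipCode}.
ListDate → ZipCode breaks BCNF: {ListDate}⁺ = {ListDate, ZipCode}, so {ListDate} is not a superkey.
Since {ZipCode} ⊆ prime attributes and every other non-superkey FD also has a prime right side, the schema is in 3NF.

3NF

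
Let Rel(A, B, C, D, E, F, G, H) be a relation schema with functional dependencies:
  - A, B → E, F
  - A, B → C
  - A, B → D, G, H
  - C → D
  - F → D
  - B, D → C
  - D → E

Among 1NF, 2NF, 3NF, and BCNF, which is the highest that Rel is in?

Candidate key: {A, B}. Prime attributes: {A, B}.
C → D breaks BCNF: {C}⁺ = {C, D, E}, so {C} is not a superkey.
Because {D} is non-prime and the left side of C → D is not a superkey, the relation is not in 3NF.
Checking every proper subset of each key, none determines a non-prime attribute — 2NF is satisfied.

2NF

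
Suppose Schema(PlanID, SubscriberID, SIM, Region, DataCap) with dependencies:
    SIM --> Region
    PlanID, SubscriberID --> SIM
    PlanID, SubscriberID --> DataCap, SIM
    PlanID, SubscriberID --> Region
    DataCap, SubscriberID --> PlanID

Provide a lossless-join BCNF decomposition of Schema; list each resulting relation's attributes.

Candidate keys of the original relation: {DataCap, SubscriberID}, {PlanID, SubscriberID}.
Within {DataCap, PlanID, Region, SIM, SubscriberID}: {SIM}⁺ ∩ {DataCap, PlanID, Region, SIM, SubscriberID} = {Region, SIM}, not the whole set, so SIM --> Region violates BCNF; decompose into {Region, SIM} and {DataCap, PlanID, SIM, SubscriberID}.
{Region, SIM} has no BCNF violation.
{DataCap, PlanID, SIM, SubscriberID} has no BCNF violation.

{DataCap, PlanID, SIM, SubscriberID}; {Region, SIM}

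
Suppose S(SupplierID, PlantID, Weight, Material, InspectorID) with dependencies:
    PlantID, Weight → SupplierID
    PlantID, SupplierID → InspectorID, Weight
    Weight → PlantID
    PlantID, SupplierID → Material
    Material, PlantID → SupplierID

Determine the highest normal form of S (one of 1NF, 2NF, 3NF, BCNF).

Candidate keys: {Material, PlantID}, {PlantID, SupplierID}, {Weight}. Prime attributes: {Material, PlantID, SupplierID, Weight}.
Each dependency's left side is a superkey — BCNF holds.

BCNF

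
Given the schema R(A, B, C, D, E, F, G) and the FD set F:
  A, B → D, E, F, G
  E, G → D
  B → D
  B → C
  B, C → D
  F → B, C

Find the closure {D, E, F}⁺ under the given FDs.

Start with {D, E, F}.
F → B, C applies; add {B, C} → now {B, C, D, E, F}.
No further FD applies.

{B, C, D, E, F}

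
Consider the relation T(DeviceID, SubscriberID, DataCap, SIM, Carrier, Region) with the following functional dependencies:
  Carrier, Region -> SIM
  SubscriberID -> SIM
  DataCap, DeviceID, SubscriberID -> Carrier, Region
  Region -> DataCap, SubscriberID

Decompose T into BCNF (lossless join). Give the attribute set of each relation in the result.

Candidate keys of the original relation: {DataCap, DeviceID, SubscriberID}, {DeviceID, Region}.
{Carrier, DataCap, DeviceID, Region, SIM, SubscriberID}: {Carrier, Region} determines {Carrier, DataCap, Region, SIM, SubscriberID} here but is not a superkey — split on Carrier, Region -> DataCap, SIM, SubscriberID, giving {Carrier, DataCap, Region, SIM, SubscriberID} and {Carrier, DeviceID, Region}.
{Carrier, DataCap, Region, SIM, SubscriberID}: {SubscriberID} determines {SIM, SubscriberID} here but is not a superkey — split on SubscriberID -> SIM, giving {SIM, SubscriberID} and {Carrier, DataCap, Region, SubscriberID}.
{SIM, SubscriberID} has no BCNF violation.
{Carrier, DataCap, Region, SubscriberID}: {Region} determines {DataCap, Region, SubscriberID} here but is not a superkey — split on Region -> DataCap, SubscriberID, giving {DataCap, Region, SubscriberID} and {Carrier, Region}.
{DataCap, Region, SubscriberID} has no BCNF violation.
{Carrier, Region} has no BCNF violation.
{Carrier, DeviceID, Region} has no BCNF violation.

{Carrier, DeviceID, Region}; {DataCap, Region, SubscriberID}; {SIM, SubscriberID}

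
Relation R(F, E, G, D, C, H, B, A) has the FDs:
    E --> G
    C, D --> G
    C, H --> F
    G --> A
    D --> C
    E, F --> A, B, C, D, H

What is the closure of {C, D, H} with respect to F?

Start with {C, D, H}.
C, D --> G applies; add {G} → now {C, D, G, H}.
C, H --> F applies; add {F} → now {C, D, F, G, H}.
G --> A applies; add {A} → now {A, C, D, F, G, H}.
No further FD applies.

{A, C, D, F, G, H}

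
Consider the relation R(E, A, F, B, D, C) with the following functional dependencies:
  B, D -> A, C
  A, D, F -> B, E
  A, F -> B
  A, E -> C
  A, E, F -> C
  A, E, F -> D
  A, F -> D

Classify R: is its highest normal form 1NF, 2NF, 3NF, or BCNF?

Candidate keys: {A, F}, {B, D, F}. Prime attributes: {A, B, D, F}.
B, D -> A, C breaks BCNF: {B, D}⁺ = {A, B, C, D}, so {B, D} is not a superkey.
Because {C} is non-prime and the left side of B, D -> A, C is not a superkey, the relation is not in 3NF.
Since {B, D} ⊂ {B, D, F} and {B, D}⁺ ⊇ {C} with {C} non-prime, there is a partial dependency; 2NF fails.

1NF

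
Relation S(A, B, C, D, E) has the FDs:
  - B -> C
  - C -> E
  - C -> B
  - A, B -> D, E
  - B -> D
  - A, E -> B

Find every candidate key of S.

{A, B}, {A, C}, {A, E}

No FD produces {A}, so it must be in every candidate key.
{A, B}⁺ = {A, B, C, D, E}, which is every attribute, so {A, B} is a candidate key.
{A, C}⁺ = {A, B, C, D, E}, which is every attribute, so {A, C} is a candidate key.
{A, E}⁺ = {A, B, C, D, E}, which is every attribute, so {A, E} is a candidate key.
Any other superkey properly contains one of these, so there are no further candidate keys.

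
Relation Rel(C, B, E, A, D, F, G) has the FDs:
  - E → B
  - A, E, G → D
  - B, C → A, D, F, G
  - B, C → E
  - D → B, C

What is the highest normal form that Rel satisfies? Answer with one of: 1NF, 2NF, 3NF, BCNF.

Candidate keys: {A, E, G}, {B, C}, {C, E}, {D}. Prime attributes: {A, B, C, D, E, G}.
E → B: {E}⁺ = {B, E}, which is not all of the attributes, so the left side is not a superkey — BCNF is violated.
Since {B} ⊆ prime attributes and every other non-superkey FD also has a prime right side, the schema is in 3NF.

3NF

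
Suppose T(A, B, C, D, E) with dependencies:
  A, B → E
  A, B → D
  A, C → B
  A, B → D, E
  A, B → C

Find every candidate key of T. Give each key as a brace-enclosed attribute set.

Attributes never on any right-hand side: {A} — every candidate key must contain it.
Closure of {A, B} is {A, B, C, D, E}, the whole schema; {A, B} is a candidate key.
Closure of {A, C} is {A, B, C, D, E}, the whole schema; {A, C} is a candidate key.
No proper subset of any of these is a key, and no other minimal superkey exists.

{A, B}, {A, C}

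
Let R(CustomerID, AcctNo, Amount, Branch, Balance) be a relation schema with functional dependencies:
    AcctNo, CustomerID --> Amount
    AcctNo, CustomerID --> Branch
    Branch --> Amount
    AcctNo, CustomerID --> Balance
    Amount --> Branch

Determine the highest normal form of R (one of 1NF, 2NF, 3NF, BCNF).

Candidate key: {AcctNo, CustomerID}. Prime attributes: {AcctNo, CustomerID}.
For Branch --> Amount we have {Branch}⁺ = {Amount, Branch}; {Branch} is not a superkey, so BCNF fails.
Branch --> Amount determines the non-prime attribute {Amount} from a non-superkey — 3NF is violated.
No proper subset of a key has a non-prime attribute in its closure, so there is no partial dependency; 2NF holds.

2NF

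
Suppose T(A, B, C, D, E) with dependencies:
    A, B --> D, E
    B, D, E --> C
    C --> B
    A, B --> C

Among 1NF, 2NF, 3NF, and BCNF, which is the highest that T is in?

3NF

Candidate keys: {A, B}, {A, C}. Prime attributes: {A, B, C}.
B, D, E --> C: {B, D, E}⁺ = {B, C, D, E}, which is not all of the attributes, so the left side is not a superkey — BCNF is violated.
But every attribute on its right side ({C}) is prime, and the same holds for every other non-superkey FD, so 3NF still holds.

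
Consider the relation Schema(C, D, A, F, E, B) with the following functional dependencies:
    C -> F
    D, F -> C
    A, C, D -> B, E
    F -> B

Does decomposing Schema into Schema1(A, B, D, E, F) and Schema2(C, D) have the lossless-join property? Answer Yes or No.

Schema1 ∩ Schema2 = {D}; its closure under F is {D}.
The closure covers neither Schema1 nor Schema2 entirely; the join is not lossless.

No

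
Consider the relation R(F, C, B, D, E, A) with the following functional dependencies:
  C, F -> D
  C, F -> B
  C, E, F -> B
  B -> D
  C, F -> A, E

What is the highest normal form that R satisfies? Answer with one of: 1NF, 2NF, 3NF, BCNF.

2NF

Candidate key: {C, F}. Prime attributes: {C, F}.
B -> D breaks BCNF: {B}⁺ = {B, D}, so {B} is not a superkey.
B -> D determines the non-prime attribute {D} from a non-superkey — 3NF is violated.
Checking every proper subset of each key, none determines a non-prime attribute — 2NF is satisfied.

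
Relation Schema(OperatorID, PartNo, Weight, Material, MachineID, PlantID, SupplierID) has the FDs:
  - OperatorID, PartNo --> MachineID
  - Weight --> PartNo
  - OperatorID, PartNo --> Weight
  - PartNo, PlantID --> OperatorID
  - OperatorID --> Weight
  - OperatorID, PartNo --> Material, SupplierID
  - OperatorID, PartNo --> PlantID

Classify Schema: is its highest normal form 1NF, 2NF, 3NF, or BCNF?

Candidate keys: {OperatorID}, {PartNo, PlantID}, {PlantID, Weight}. Prime attributes: {OperatorID, PartNo, PlantID, Weight}.
Weight --> PartNo: {Weight}⁺ = {PartNo, Weight}, which is not all of the attributes, so the left side is not a superkey — BCNF is violated.
Its right-hand attributes {PartNo} are all prime, as are those of every other non-superkey FD — the relation is in 3NF.

3NF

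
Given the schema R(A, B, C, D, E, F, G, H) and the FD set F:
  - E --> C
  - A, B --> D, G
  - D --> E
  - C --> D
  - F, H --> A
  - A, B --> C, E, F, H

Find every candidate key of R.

{A, B}, {B, F, H}

Attributes never on any right-hand side: {B} — every candidate key must contain it.
{A, B} is a candidate key since {A, B}⁺ = {A, B, C, D, E, F, G, H} covers every attribute.
{B, F, H} is a candidate key since {B, F, H}⁺ = {A, B, C, D, E, F, G, H} covers every attribute.
These are minimal and exhaustive — every other superkey contains one of them.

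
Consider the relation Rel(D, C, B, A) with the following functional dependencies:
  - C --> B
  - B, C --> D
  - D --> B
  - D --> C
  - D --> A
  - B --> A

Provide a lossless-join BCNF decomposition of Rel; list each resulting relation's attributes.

{A, B}; {B, C, D}

Candidate keys of the original relation: {C}, {D}.
Within {A, B, C, D}: {B}⁺ ∩ {A, B, C, D} = {A, B}, not the whole set, so B --> A violates BCNF; decompose into {A, B} and {B, C, D}.
{A, B}: every determinant is a superkey — BCNF.
{B, C, D}: every determinant is a superkey — BCNF.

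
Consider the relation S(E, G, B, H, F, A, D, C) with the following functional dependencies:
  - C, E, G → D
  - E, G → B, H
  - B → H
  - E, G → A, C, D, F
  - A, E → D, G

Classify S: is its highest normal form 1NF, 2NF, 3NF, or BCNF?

2NF

Candidate keys: {A, E}, {E, G}. Prime attributes: {A, E, G}.
For B → H we have {B}⁺ = {B, H}; {B} is not a superkey, so BCNF fails.
B → H determines the non-prime attribute {H} from a non-superkey — 3NF is violated.
No non-prime attribute depends on a proper subset of any candidate key, so 2NF holds.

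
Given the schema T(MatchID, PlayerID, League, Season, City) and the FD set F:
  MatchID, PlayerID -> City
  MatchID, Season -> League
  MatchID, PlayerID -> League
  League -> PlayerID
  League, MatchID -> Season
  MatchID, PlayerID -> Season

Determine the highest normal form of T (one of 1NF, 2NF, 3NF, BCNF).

Candidate keys: {League, MatchID}, {MatchID, PlayerID}, {MatchID, Season}. Prime attributes: {League, MatchID, PlayerID, Season}.
League -> PlayerID: {League}⁺ = {League, PlayerID}, which is not all of the attributes, so the left side is not a superkey — BCNF is violated.
Its right-hand attributes {PlayerID} are all prime, as are those of every other non-superkey FD — the relation is in 3NF.

3NF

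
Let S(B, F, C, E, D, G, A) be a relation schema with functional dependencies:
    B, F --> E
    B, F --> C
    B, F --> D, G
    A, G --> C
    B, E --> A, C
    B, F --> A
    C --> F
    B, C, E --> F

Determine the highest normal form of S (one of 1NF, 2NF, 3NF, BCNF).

3NF

Candidate keys: {A, B, G}, {B, C}, {B, E}, {B, F}. Prime attributes: {A, B, C, E, F, G}.
A, G --> C breaks BCNF: {A, G}⁺ = {A, C, F, G}, so {A, G} is not a superkey.
Since {C} ⊆ prime attributes and every other non-superkey FD also has a prime right side, the schema is in 3NF.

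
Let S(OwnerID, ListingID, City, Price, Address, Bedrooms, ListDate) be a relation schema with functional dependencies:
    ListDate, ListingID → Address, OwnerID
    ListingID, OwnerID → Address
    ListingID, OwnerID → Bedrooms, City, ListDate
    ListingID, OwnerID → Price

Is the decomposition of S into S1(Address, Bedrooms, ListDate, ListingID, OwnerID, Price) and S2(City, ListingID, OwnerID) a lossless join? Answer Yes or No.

Yes

The shared attributes are {ListingID, OwnerID} and {ListingID, OwnerID}⁺ = {Address, Bedrooms, City, ListDate, ListingID, OwnerID, Price}.
This includes all of S1, so the common attributes are a superkey of S1 — the join is lossless.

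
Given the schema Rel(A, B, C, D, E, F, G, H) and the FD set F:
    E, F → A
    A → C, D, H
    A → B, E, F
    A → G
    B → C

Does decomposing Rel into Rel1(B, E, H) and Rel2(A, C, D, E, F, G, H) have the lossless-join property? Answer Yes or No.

Common attributes: {E, H}; their closure is {E, H}.
Rel1 ⊄ {E, H} and Rel2 ⊄ {E, H}, so the split is lossy.

No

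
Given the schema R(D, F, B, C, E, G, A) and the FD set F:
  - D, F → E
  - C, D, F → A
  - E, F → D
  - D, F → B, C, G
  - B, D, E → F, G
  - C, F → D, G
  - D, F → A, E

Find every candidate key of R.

{B, D, E}, {C, F}, {D, F}, {E, F}

{C, F}⁺ = {A, B, C, D, E, F, G} — all of the relation — so {C, F} is a candidate key.
{D, F}⁺ = {A, B, C, D, E, F, G} — all of the relation — so {D, F} is a candidate key.
{E, F}⁺ = {A, B, C, D, E, F, G} — all of the relation — so {E, F} is a candidate key.
{B, D, E}⁺ = {A, B, C, D, E, F, G} — all of the relation — so {B, D, E} is a candidate key.
These are minimal and exhaustive — every other superkey contains one of them.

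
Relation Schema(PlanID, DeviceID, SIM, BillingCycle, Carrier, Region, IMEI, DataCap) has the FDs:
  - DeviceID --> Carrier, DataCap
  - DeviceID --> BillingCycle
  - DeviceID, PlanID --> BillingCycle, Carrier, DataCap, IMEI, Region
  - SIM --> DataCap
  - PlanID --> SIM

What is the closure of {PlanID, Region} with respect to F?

Start with {PlanID, Region}.
PlanID --> SIM applies; add {SIM} → now {PlanID, Region, SIM}.
SIM --> DataCap applies; add {DataCap} → now {DataCap, PlanID, Region, SIM}.
No further FD applies.

{DataCap, PlanID, Region, SIM}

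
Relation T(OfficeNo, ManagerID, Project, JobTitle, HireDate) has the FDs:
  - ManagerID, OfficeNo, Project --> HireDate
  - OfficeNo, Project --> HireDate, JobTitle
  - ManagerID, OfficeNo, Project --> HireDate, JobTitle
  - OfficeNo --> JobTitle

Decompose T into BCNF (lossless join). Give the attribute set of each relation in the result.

{HireDate, OfficeNo, Project}; {JobTitle, OfficeNo}; {ManagerID, OfficeNo, Project}

Candidate key of the original relation: {ManagerID, OfficeNo, Project}.
Within {HireDate, JobTitle, ManagerID, OfficeNo, Project}: {OfficeNo, Project}⁺ ∩ {HireDate, JobTitle, ManagerID, OfficeNo, Project} = {HireDate, JobTitle, OfficeNo, Project}, not the whole set, so OfficeNo, Project --> HireDate, JobTitle violates BCNF; decompose into {HireDate, JobTitle, OfficeNo, Project} and {ManagerID, OfficeNo, Project}.
Within {HireDate, JobTitle, OfficeNo, Project}: {OfficeNo}⁺ ∩ {HireDate, JobTitle, OfficeNo, Project} = {JobTitle, OfficeNo}, not the whole set, so OfficeNo --> JobTitle violates BCNF; decompose into {JobTitle, OfficeNo} and {HireDate, OfficeNo, Project}.
{JobTitle, OfficeNo} is in BCNF.
{HireDate, OfficeNo, Project} is in BCNF.
{ManagerID, OfficeNo, Project} is in BCNF.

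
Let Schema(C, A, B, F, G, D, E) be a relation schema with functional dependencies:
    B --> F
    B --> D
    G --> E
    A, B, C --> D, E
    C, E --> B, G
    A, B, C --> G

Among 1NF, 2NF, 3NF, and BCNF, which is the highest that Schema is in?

1NF

Candidate keys: {A, B, C}, {A, C, E}, {A, C, G}. Prime attributes: {A, B, C, E, G}.
B --> F breaks BCNF: {B}⁺ = {B, D, F}, so {B} is not a superkey.
B --> F has non-prime {F} on the right and a non-superkey on the left, so 3NF fails.
The proper key subset {B} of {A, B, C} determines non-prime {D, F}, so the relation is not even in 2NF.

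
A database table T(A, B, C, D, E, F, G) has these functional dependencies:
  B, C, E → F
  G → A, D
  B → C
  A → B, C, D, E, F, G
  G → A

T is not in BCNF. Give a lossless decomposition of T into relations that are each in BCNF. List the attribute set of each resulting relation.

Candidate keys of the original relation: {A}, {G}.
Within {A, B, C, D, E, F, G}: {B, C, E}⁺ ∩ {A, B, C, D, E, F, G} = {B, C, E, F}, not the whole set, so B, C, E → F violates BCNF; decompose into {B, C, E, F} and {A, B, C, D, E, G}.
Within {B, C, E, F}: {B}⁺ ∩ {B, C, E, F} = {B, C}, not the whole set, so B → C violates BCNF; decompose into {B, C} and {B, E, F}.
{B, C} is in BCNF.
{B, E, F} is in BCNF.
Within {A, B, C, D, E, G}: {B}⁺ ∩ {A, B, C, D, E, G} = {B, C}, not the whole set, so B → C violates BCNF; decompose into {B, C} and {A, B, D, E, G}.
{B, C} is in BCNF.
{A, B, D, E, G} is in BCNF.

{A, B, D, E, G}; {B, C}; {B, E, F}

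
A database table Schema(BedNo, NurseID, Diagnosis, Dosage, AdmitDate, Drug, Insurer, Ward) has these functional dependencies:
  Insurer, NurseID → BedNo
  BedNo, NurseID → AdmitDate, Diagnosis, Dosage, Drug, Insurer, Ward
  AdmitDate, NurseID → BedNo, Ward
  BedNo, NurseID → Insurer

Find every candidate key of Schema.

Attributes never on any right-hand side: {NurseID} — every candidate key must contain it.
{AdmitDate, NurseID}⁺ = {AdmitDate, BedNo, Diagnosis, Dosage, Drug, Insurer, NurseID, Ward}, which is every attribute, so {AdmitDate, NurseID} is a candidate key.
{BedNo, NurseID}⁺ = {AdmitDate, BedNo, Diagnosis, Dosage, Drug, Insurer, NurseID, Ward}, which is every attribute, so {BedNo, NurseID} is a candidate key.
{Insurer, NurseID}⁺ = {AdmitDate, BedNo, Diagnosis, Dosage, Drug, Insurer, NurseID, Ward}, which is every attribute, so {Insurer, NurseID} is a candidate key.
No proper subset of any of these is a key, and no other minimal superkey exists.

{AdmitDate, NurseID}, {BedNo, NurseID}, {Insurer, NurseID}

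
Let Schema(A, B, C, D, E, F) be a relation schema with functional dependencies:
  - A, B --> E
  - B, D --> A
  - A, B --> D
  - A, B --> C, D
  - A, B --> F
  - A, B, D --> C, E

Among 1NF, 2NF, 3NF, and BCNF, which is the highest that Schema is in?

Candidate keys: {A, B}, {B, D}. Prime attributes: {A, B, D}.
The left-hand side of every FD is a superkey, so BCNF is satisfied.

BCNF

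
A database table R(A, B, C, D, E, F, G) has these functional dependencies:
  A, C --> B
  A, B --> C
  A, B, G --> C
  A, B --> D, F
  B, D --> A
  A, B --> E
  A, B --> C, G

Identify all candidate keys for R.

Closure of {A, B} is {A, B, C, D, E, F, G}, the whole schema; {A, B} is a candidate key.
Closure of {A, C} is {A, B, C, D, E, F, G}, the whole schema; {A, C} is a candidate key.
Closure of {B, D} is {A, B, C, D, E, F, G}, the whole schema; {B, D} is a candidate key.
No proper subset of any of these is a key, and no other minimal superkey exists.

{A, B}, {A, C}, {B, D}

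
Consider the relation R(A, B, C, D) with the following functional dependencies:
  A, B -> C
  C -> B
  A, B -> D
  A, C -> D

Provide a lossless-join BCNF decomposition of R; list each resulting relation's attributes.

Candidate keys of the original relation: {A, B}, {A, C}.
Within {A, B, C, D}: {C}⁺ ∩ {A, B, C, D} = {B, C}, not the whole set, so C -> B violates BCNF; decompose into {B, C} and {A, C, D}.
{B, C} has no BCNF violation.
{A, C, D} has no BCNF violation.

{A, C, D}; {B, C}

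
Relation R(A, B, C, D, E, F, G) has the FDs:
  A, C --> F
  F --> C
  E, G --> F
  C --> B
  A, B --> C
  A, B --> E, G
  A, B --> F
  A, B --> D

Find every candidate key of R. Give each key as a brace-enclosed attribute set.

Attributes never on any right-hand side: {A} — every candidate key must contain it.
{A, B}⁺ = {A, B, C, D, E, F, G}, which is every attribute, so {A, B} is a candidate key.
{A, C}⁺ = {A, B, C, D, E, F, G}, which is every attribute, so {A, C} is a candidate key.
{A, F}⁺ = {A, B, C, D, E, F, G}, which is every attribute, so {A, F} is a candidate key.
{A, E, G}⁺ = {A, B, C, D, E, F, G}, which is every attribute, so {A, E, G} is a candidate key.
No proper subset of any of these is a key, and no other minimal superkey exists.

{A, B}, {A, C}, {A, E, G}, {A, F}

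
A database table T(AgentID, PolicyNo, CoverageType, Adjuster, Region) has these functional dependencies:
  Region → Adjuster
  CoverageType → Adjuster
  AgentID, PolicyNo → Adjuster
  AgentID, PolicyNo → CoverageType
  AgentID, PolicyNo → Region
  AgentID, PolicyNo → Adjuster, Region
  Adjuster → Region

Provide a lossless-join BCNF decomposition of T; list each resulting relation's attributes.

Candidate key of the original relation: {AgentID, PolicyNo}.
Within {Adjuster, AgentID, CoverageType, PolicyNo, Region}: {Region}⁺ ∩ {Adjuster, AgentID, CoverageType, PolicyNo, Region} = {Adjuster, Region}, not the whole set, so Region → Adjuster violates BCNF; decompose into {Adjuster, Region} and {AgentID, CoverageType, PolicyNo, Region}.
{Adjuster, Region}: every determinant is a superkey — BCNF.
Within {AgentID, CoverageType, PolicyNo, Region}: {CoverageType}⁺ ∩ {AgentID, CoverageType, PolicyNo, Region} = {CoverageType, Region}, not the whole set, so CoverageType → Region violates BCNF; decompose into {CoverageType, Region} and {AgentID, CoverageType, PolicyNo}.
{CoverageType, Region}: every determinant is a superkey — BCNF.
{AgentID, CoverageType, PolicyNo}: every determinant is a superkey — BCNF.

{Adjuster, Region}; {AgentID, CoverageType, PolicyNo}; {CoverageType, Region}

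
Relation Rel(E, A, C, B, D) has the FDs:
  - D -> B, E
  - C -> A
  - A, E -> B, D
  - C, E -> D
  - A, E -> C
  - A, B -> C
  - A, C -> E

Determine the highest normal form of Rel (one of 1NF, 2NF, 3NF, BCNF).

Candidate keys: {A, B}, {A, D}, {A, E}, {C}. Prime attributes: {A, B, C, D, E}.
D -> B, E: {D}⁺ = {B, D, E}, which is not all of the attributes, so the left side is not a superkey — BCNF is violated.
But every attribute on its right side ({B, E}) is prime, and the same holds for every other non-superkey FD, so 3NF still holds.

3NF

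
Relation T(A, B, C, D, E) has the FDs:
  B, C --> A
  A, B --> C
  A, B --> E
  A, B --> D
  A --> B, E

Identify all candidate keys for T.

{A}⁺ = {A, B, C, D, E}, which is every attribute, so {A} is a candidate key.
{B, C}⁺ = {A, B, C, D, E}, which is every attribute, so {B, C} is a candidate key.
No proper subset of any of these is a key, and no other minimal superkey exists.

{A}, {B, C}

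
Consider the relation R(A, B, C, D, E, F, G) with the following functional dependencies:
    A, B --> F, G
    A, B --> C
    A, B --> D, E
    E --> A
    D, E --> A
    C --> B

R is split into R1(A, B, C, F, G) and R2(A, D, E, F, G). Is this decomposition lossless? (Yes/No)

R1 ∩ R2 = {A, F, G}; its closure under F is {A, F, G}.
Neither R1 nor R2 is contained in that closure, so the decomposition is lossy.

No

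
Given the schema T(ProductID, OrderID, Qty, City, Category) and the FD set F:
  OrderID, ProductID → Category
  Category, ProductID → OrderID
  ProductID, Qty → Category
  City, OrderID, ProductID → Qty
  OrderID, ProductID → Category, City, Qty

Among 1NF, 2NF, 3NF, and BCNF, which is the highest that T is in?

BCNF

Candidate keys: {Category, ProductID}, {OrderID, ProductID}, {ProductID, Qty}. Prime attributes: {Category, OrderID, ProductID, Qty}.
Every FD has a superkey on the left, so the relation is in BCNF.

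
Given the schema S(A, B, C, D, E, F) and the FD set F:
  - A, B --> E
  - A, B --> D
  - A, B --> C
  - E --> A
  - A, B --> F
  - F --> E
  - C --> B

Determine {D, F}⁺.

Start with {D, F}.
F --> E applies; add {E} → now {D, E, F}.
E --> A applies; add {A} → now {A, D, E, F}.
No further FD applies.

{A, D, E, F}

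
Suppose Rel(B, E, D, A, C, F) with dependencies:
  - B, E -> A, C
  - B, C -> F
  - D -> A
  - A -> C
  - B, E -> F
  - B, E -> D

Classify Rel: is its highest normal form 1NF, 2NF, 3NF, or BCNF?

Candidate key: {B, E}. Prime attributes: {B, E}.
For B, C -> F we have {B, C}⁺ = {B, C, F}; {B, C} is not a superkey, so BCNF fails.
B, C -> F has non-prime {F} on the right and a non-superkey on the left, so 3NF fails.
Checking every proper subset of each key, none determines a non-prime attribute — 2NF is satisfied.

2NF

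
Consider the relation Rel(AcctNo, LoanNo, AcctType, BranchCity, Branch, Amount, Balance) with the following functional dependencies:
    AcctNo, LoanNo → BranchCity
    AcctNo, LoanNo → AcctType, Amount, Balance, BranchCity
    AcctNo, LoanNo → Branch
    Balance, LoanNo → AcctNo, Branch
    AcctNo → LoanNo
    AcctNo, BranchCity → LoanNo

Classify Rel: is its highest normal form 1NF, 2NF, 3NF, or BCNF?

Candidate keys: {AcctNo}, {Balance, LoanNo}. Prime attributes: {AcctNo, Balance, LoanNo}.
The left-hand side of every FD is a superkey, so BCNF is satisfied.

BCNF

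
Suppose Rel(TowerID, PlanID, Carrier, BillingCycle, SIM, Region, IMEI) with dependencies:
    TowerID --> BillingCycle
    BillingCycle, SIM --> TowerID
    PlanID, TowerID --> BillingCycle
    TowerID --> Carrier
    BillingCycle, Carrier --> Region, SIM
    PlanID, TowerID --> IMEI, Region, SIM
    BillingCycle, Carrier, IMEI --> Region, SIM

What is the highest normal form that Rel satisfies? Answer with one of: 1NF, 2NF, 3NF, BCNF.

1NF

Candidate keys: {BillingCycle, Carrier, PlanID}, {BillingCycle, PlanID, SIM}, {PlanID, TowerID}. Prime attributes: {BillingCycle, Carrier, PlanID, SIM, TowerID}.
TowerID --> BillingCycle: {TowerID}⁺ = {BillingCycle, Carrier, Region, SIM, TowerID}, which is not all of the attributes, so the left side is not a superkey — BCNF is violated.
BillingCycle, Carrier --> Region, SIM determines the non-prime attribute {Region} from a non-superkey — 3NF is violated.
Since {TowerID} ⊂ {PlanID, TowerID} and {TowerID}⁺ ⊇ {Region} with {Region} non-prime, there is a partial dependency; 2NF fails.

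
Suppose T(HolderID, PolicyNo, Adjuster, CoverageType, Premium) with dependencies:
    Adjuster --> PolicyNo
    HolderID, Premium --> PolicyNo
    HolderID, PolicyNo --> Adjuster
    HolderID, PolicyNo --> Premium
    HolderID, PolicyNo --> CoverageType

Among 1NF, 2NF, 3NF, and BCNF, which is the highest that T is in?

Candidate keys: {Adjuster, HolderID}, {HolderID, PolicyNo}, {HolderID, Premium}. Prime attributes: {Adjuster, HolderID, PolicyNo, Premium}.
For Adjuster --> PolicyNo we have {Adjuster}⁺ = {Adjuster, PolicyNo}; {Adjuster} is not a superkey, so BCNF fails.
Since {PolicyNo} ⊆ prime attributes and every other non-superkey FD also has a prime right side, the schema is in 3NF.

3NF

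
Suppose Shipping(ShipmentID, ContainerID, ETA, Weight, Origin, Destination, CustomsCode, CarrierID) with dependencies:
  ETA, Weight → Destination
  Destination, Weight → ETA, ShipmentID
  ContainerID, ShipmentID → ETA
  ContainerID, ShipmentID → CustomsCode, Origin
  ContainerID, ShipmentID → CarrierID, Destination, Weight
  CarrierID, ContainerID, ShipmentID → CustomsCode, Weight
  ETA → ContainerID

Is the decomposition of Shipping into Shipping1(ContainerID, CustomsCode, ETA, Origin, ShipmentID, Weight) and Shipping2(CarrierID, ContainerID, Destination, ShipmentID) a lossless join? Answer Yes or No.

Yes

Shipping1 ∩ Shipping2 = {ContainerID, ShipmentID}; its closure under F is {CarrierID, ContainerID, CustomsCode, Destination, ETA, Origin, ShipmentID, Weight}.
This includes all of Shipping1, so the common attributes are a superkey of Shipping1 — the join is lossless.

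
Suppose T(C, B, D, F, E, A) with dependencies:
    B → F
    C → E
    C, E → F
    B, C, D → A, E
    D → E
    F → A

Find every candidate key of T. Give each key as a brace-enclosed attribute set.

{B, C, D}

{B, C, D} never appear on the right of any FD, so every key must include all of them.
{B, C, D}⁺ = {A, B, C, D, E, F}, which is every attribute, so {B, C, D} is a candidate key.
No smaller or unrelated set reaches every attribute, so there are no other keys.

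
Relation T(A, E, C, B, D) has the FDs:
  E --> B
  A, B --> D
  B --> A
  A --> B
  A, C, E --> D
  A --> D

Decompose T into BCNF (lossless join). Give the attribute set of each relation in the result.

Candidate key of the original relation: {C, E}.
In {A, B, C, D, E}, {E} is not a superkey ({E}⁺ restricted to this set is {A, B, D, E}), so split on E --> A, B, D into {A, B, D, E} and {C, E}.
In {A, B, D, E}, {A, B} is not a superkey ({A, B}⁺ restricted to this set is {A, B, D}), so split on A, B --> D into {A, B, D} and {A, B, E}.
{A, B, D}: every determinant is a superkey — BCNF.
In {A, B, E}, {B} is not a superkey ({B}⁺ restricted to this set is {A, B}), so split on B --> A into {A, B} and {B, E}.
{A, B}: every determinant is a superkey — BCNF.
{B, E}: every determinant is a superkey — BCNF.
{C, E}: every determinant is a superkey — BCNF.

{A, B, D}; {B, E}; {C, E}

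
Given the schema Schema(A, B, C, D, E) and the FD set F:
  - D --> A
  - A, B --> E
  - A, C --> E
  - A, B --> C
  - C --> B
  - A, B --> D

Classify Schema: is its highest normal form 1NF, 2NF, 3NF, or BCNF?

3NF

Candidate keys: {A, B}, {A, C}, {B, D}, {C, D}. Prime attributes: {A, B, C, D}.
For D --> A we have {D}⁺ = {A, D}; {D} is not a superkey, so BCNF fails.
But every attribute on its right side ({A}) is prime, and the same holds for every other non-superkey FD, so 3NF still holds.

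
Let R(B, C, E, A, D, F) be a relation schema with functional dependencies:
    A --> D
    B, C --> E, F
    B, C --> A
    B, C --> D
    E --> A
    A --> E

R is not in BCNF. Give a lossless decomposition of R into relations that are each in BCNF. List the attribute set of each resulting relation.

Candidate key of the original relation: {B, C}.
{A, B, C, D, E, F}: {A} determines {A, D, E} here but is not a superkey — split on A --> D, E, giving {A, D, E} and {A, B, C, F}.
{A, D, E}: every determinant is a superkey — BCNF.
{A, B, C, F}: every determinant is a superkey — BCNF.

{A, B, C, F}; {A, D, E}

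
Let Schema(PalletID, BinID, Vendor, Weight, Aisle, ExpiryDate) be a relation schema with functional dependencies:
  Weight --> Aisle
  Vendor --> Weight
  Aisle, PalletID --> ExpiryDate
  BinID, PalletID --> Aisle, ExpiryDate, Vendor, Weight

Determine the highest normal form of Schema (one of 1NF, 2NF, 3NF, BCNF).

2NF

Candidate key: {BinID, PalletID}. Prime attributes: {BinID, PalletID}.
For Weight --> Aisle we have {Weight}⁺ = {Aisle, Weight}; {Weight} is not a superkey, so BCNF fails.
Weight --> Aisle has non-prime {Aisle} on the right and a non-superkey on the left, so 3NF fails.
No non-prime attribute depends on a proper subset of any candidate key, so 2NF holds.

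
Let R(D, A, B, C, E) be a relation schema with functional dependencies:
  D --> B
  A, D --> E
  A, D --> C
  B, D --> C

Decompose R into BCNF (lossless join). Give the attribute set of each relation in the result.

{A, D, E}; {B, C, D}

Candidate key of the original relation: {A, D}.
Within {A, B, C, D, E}: {D}⁺ ∩ {A, B, C, D, E} = {B, C, D}, not the whole set, so D --> B, C violates BCNF; decompose into {B, C, D} and {A, D, E}.
{B, C, D} is in BCNF.
{A, D, E} is in BCNF.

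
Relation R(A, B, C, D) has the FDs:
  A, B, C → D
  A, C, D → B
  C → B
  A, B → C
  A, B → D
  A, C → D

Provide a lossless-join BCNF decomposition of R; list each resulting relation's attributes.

Candidate keys of the original relation: {A, B}, {A, C}.
{A, B, C, D}: {C} determines {B, C} here but is not a superkey — split on C → B, giving {B, C} and {A, C, D}.
{B, C}: every determinant is a superkey — BCNF.
{A, C, D}: every determinant is a superkey — BCNF.

{A, C, D}; {B, C}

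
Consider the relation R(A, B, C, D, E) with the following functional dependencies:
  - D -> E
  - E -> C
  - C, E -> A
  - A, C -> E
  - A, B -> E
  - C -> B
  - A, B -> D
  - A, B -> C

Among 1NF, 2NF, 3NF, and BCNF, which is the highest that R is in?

3NF

Candidate keys: {A, B}, {A, C}, {D}, {E}. Prime attributes: {A, B, C, D, E}.
C -> B: {C}⁺ = {B, C}, which is not all of the attributes, so the left side is not a superkey — BCNF is violated.
Since {B} ⊆ prime attributes and every other non-superkey FD also has a prime right side, the schema is in 3NF.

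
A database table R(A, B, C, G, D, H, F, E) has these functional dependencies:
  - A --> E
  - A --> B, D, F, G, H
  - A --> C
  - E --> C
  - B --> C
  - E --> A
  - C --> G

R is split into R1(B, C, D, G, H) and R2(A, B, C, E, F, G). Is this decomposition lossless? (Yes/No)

No

Common attributes: {B, C, G}; their closure is {B, C, G}.
The closure covers neither R1 nor R2 entirely; the join is not lossless.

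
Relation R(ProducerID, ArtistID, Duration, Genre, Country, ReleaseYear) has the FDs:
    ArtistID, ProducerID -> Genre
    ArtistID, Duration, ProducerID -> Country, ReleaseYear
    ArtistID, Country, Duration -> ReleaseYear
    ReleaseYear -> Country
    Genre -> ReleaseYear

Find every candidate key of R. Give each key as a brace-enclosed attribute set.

{ArtistID, Duration, ProducerID} never appear on the right of any FD, so every key must include all of them.
Closure of {ArtistID, Duration, ProducerID} is {ArtistID, Country, Duration, Genre, ProducerID, ReleaseYear}, the whole schema; {ArtistID, Duration, ProducerID} is a candidate key.
Every other attribute set either contains this one or has a smaller closure.

{ArtistID, Duration, ProducerID}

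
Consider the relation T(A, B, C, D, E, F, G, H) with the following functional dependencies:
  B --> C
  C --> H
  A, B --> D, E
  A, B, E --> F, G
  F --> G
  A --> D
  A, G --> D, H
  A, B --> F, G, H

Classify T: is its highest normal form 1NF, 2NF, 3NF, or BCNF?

Candidate key: {A, B}. Prime attributes: {A, B}.
For B --> C we have {B}⁺ = {B, C, H}; {B} is not a superkey, so BCNF fails.
Because {C} is non-prime and the left side of B --> C is not a superkey, the relation is not in 3NF.
Since {A} ⊂ {A, B} and {A}⁺ ⊇ {D} with {D} non-prime, there is a partial dependency; 2NF fails.

1NF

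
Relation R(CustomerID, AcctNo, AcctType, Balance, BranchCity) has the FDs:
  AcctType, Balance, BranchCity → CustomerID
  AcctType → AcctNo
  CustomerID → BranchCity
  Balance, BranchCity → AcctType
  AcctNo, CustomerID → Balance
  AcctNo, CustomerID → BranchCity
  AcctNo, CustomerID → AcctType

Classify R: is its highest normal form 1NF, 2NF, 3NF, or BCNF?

3NF

Candidate keys: {AcctNo, CustomerID}, {AcctType, CustomerID}, {Balance, BranchCity}, {Balance, CustomerID}. Prime attributes: {AcctNo, AcctType, Balance, BranchCity, CustomerID}.
For AcctType → AcctNo we have {AcctType}⁺ = {AcctNo, AcctType}; {AcctType} is not a superkey, so BCNF fails.
Its right-hand attributes {AcctNo} are all prime, as are those of every other non-superkey FD — the relation is in 3NF.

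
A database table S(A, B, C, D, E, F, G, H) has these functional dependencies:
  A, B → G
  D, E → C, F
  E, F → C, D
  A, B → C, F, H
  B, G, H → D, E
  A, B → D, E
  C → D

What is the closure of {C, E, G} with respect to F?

Start with {C, E, G}.
C → D applies; add {D} → now {C, D, E, G}.
D, E → C, F applies; add {F} → now {C, D, E, F, G}.
No further FD applies.

{C, D, E, F, G}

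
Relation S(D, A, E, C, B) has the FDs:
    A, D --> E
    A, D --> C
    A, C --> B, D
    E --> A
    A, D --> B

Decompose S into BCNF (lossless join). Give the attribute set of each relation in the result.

Candidate keys of the original relation: {A, C}, {A, D}, {C, E}, {D, E}.
Within {A, B, C, D, E}: {E}⁺ ∩ {A, B, C, D, E} = {A, E}, not the whole set, so E --> A violates BCNF; decompose into {A, E} and {B, C, D, E}.
{A, E} is in BCNF.
{B, C, D, E} is in BCNF.

{A, E}; {B, C, D, E}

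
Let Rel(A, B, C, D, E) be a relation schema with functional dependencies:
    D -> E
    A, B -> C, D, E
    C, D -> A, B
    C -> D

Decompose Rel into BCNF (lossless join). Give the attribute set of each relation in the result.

{A, B, C, D}; {D, E}

Candidate keys of the original relation: {A, B}, {C}.
Within {A, B, C, D, E}: {D}⁺ ∩ {A, B, C, D, E} = {D, E}, not the whole set, so D -> E violates BCNF; decompose into {D, E} and {A, B, C, D}.
{D, E}: every determinant is a superkey — BCNF.
{A, B, C, D}: every determinant is a superkey — BCNF.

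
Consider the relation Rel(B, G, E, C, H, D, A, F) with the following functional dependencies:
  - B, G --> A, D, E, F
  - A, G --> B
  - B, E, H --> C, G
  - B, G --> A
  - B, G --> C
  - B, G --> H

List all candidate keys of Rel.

{A, G}, {B, E, H}, {B, G}

Closure of {A, G} is {A, B, C, D, E, F, G, H}, the whole schema; {A, G} is a candidate key.
Closure of {B, G} is {A, B, C, D, E, F, G, H}, the whole schema; {B, G} is a candidate key.
Closure of {B, E, H} is {A, B, C, D, E, F, G, H}, the whole schema; {B, E, H} is a candidate key.
These are minimal and exhaustive — every other superkey contains one of them.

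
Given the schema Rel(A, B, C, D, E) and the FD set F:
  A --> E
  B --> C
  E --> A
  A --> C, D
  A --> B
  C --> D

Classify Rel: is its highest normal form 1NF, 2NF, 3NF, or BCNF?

Candidate keys: {A}, {E}. Prime attributes: {A, E}.
B --> C breaks BCNF: {B}⁺ = {B, C, D}, so {B} is not a superkey.
Because {C} is non-prime and the left side of B --> C is not a superkey, the relation is not in 3NF.
Every candidate key is a single attribute, so no partial dependency is possible; 2NF holds.

2NF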